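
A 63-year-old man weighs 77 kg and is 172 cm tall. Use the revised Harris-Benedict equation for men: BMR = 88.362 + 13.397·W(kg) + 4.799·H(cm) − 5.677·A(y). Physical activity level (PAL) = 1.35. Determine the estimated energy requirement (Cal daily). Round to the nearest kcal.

2143 Cal daily

Harris-Benedict: BMR = 88.362 + 13.397(77) + 4.799(172) − 5.677(63) = 1587.708 kcal/day.
TEE = BMR × activity factor = 1587.708 × 1.35 = 2143.4058 kcal/day.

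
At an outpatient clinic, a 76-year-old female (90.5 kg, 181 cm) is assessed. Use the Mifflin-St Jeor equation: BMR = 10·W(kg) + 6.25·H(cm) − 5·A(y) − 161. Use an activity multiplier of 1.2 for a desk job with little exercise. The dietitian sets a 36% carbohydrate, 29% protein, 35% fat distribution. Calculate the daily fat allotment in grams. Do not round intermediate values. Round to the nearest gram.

Mifflin-St Jeor (female): BMR = 10(90.5) + 6.25(181) − 5(76) − 161 = 905 + 1131.25 − 380 − 161 = 1495.25 kcal/day.
TEE = 1495.25 × 1.2 = 1794.3 kcal/day.
Fat energy = 35% × 1794.3 = 628.005 kcal.
Fat = 628.005 ÷ 9 kcal/g = 69.7783 g.

70 g/day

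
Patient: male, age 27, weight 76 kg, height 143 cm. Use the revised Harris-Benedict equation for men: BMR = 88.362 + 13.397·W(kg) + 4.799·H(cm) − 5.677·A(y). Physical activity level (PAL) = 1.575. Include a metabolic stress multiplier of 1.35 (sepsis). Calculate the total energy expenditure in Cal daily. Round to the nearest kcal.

3486 Cal daily

Harris-Benedict: BMR = 88.362 + 13.397(76) + 4.799(143) − 5.677(27) = 1639.512 kcal/day.
TEE = BMR × activity factor = 1639.512 × 1.575 = 2582.2314 kcal/day.
Apply stress factor: 2582.2314 × 1.35 = 3486.0124 kcal/day.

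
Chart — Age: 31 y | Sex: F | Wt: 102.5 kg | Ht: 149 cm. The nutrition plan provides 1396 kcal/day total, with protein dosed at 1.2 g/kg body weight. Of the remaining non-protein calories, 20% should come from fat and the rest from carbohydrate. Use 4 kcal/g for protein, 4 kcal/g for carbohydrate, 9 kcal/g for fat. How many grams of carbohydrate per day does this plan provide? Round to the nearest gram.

Protein = 1.2 × 102.5 = 123 g → 123 × 4 = 492 kcal.
Non-protein calories = 1396 − 492 = 904 kcal.
Fat: 20% × 904 = 180.8 kcal; carbohydrate: 723.2 kcal.
Carbohydrate: 723.2 kcal ÷ 4 kcal/g = 180.8 g.

181 g/day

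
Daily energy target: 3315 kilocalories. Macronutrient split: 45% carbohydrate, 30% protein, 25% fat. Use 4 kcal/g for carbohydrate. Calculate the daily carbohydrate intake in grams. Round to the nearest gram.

373 g/day

Carbohydrate energy = 45% × 3315 = 1491.75 kcal.
At 4 kcal/g: 1491.75 ÷ 4 = 372.9375 g.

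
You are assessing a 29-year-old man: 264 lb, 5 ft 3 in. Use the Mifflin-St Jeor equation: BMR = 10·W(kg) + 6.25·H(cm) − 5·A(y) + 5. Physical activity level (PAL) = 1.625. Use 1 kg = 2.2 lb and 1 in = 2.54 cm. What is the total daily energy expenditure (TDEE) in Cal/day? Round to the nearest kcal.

3348 Cal/day

Convert to metric: weight = 264 ÷ 2.2 = 120 kg; height = (5×12 + 3) × 2.54 = 63 × 2.54 = 160.02 cm.
Mifflin-St Jeor (male): BMR = 10(120) + 6.25(160.02) − 5(29) + 5 = 1200 + 1000.125 − 145 + 5 = 2060.125 kcal/day.
TEE = BMR × activity factor = 2060.125 × 1.625 = 3347.7031 kcal/day.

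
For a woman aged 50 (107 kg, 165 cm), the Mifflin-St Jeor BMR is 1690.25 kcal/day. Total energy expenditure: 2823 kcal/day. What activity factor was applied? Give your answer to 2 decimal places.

1.67

Activity factor = TEE ÷ BMR = 2823 ÷ 1690.25 = 1.67.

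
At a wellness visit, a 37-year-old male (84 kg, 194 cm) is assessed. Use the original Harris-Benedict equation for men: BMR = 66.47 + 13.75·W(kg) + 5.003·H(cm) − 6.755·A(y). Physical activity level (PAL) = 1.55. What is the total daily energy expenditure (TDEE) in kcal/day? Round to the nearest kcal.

Harris-Benedict: BMR = 66.47 + 13.75(84) + 5.003(194) − 6.755(37) = 1942.117 kcal/day.
TEE = BMR × activity factor = 1942.117 × 1.55 = 3010.2814 kcal/day.

3010 kcal/day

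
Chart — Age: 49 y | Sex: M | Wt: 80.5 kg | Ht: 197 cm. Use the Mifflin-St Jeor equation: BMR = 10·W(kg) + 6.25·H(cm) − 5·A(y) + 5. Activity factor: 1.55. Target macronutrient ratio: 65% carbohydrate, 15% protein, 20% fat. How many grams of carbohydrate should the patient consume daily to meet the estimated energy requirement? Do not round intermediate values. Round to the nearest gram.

Mifflin-St Jeor (male): BMR = 10(80.5) + 6.25(197) − 5(49) + 5 = 805 + 1231.25 − 245 + 5 = 1796.25 kcal/day.
TEE = 1796.25 × 1.55 = 2784.1875 kcal/day.
Carbohydrate energy = 65% × 2784.1875 = 1809.7219 kcal.
Carbohydrate = 1809.7219 ÷ 4 kcal/g = 452.4305 g.

452 g/day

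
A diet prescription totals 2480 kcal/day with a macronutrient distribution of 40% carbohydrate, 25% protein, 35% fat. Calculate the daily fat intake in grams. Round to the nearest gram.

96 g/day

Fat energy = 35% × 2480 = 868 kcal.
At 9 kcal/g: 868 ÷ 9 = 96.4444 g.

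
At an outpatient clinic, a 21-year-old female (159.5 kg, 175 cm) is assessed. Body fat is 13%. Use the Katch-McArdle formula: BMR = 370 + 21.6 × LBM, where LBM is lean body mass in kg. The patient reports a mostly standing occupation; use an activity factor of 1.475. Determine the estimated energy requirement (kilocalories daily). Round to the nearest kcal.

4967 kilocalories daily

LBM = 159.5 × (1 − 0.13) = 138.765 kg. Katch-McArdle: BMR = 370 + 21.6 × 138.765 = 3367.324 kcal/day.
TEE = BMR × activity factor = 3367.324 × 1.475 = 4966.8029 kcal/day.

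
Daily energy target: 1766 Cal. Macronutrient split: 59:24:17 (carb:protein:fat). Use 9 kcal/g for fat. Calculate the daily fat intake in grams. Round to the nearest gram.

33 g/day

Fat energy = 17% × 1766 = 300.22 kcal.
At 9 kcal/g: 300.22 ÷ 9 = 33.3578 g.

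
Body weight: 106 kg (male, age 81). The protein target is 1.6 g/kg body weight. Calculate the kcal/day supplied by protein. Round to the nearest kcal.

678 kcal/day

Protein = 1.6 g/kg × 106 kg = 169.6 g/day.
Protein energy = 169.6 g × 4 kcal/g = 678.4 kcal/day.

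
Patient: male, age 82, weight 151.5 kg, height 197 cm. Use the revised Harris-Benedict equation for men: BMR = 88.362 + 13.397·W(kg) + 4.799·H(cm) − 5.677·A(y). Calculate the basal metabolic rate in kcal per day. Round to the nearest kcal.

Harris-Benedict: BMR = 88.362 + 13.397(151.5) + 4.799(197) − 5.677(82) = 2597.8965 kcal/day.

2598 kcal per day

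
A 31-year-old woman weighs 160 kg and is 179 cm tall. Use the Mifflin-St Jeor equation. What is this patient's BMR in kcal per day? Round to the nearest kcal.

2403 kcal per day

Mifflin-St Jeor (female): BMR = 10(160) + 6.25(179) − 5(31) − 161 = 1600 + 1118.75 − 155 − 161 = 2402.75 kcal/day.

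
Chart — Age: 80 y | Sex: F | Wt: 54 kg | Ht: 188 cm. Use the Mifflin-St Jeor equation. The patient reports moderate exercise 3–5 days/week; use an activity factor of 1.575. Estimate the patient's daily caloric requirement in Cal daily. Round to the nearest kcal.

Mifflin-St Jeor (female): BMR = 10(54) + 6.25(188) − 5(80) − 161 = 540 + 1175 − 400 − 161 = 1154 kcal/day.
TEE = BMR × activity factor = 1154 × 1.575 = 1817.55 kcal/day.

1818 Cal daily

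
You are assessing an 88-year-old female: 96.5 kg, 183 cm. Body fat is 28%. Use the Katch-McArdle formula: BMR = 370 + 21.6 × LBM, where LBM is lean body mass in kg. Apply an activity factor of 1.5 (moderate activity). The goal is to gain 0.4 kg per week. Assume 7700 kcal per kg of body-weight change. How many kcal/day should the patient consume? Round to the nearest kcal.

3246 kcal/day

LBM = 96.5 × (1 − 0.28) = 69.48 kg. Katch-McArdle: BMR = 370 + 21.6 × 69.48 = 1870.768 kcal/day.
TEE = 1870.768 × 1.5 = 2806.152 kcal/day.
Required daily surplus = 0.4 × 7700 ÷ 7 = 440 kcal/day.
Target intake = 2806.152 + 440 = 3246.152 kcal/day.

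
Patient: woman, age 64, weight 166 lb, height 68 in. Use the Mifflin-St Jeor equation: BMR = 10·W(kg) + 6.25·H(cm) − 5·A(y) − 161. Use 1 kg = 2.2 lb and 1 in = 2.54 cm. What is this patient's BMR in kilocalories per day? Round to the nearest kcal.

1353 kilocalories per day

Convert to metric: weight = 166 ÷ 2.2 = 75.4545 kg; height = 68 × 2.54 = 172.72 cm.
Mifflin-St Jeor (female): BMR = 10(75.4545) + 6.25(172.72) − 5(64) − 161 = 754.5455 + 1079.5 − 320 − 161 = 1353.0455 kcal/day.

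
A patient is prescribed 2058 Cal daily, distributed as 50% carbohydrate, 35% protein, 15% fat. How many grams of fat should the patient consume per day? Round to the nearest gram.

Fat energy = 15% × 2058 = 308.7 kcal.
At 9 kcal/g: 308.7 ÷ 9 = 34.3 g.

34 g/day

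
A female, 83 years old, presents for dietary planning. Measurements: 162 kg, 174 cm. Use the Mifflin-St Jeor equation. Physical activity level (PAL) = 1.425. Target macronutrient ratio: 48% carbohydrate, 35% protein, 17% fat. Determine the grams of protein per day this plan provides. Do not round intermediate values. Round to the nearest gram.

266 g/day

Mifflin-St Jeor (female): BMR = 10(162) + 6.25(174) − 5(83) − 161 = 1620 + 1087.5 − 415 − 161 = 2131.5 kcal/day.
TEE = 2131.5 × 1.425 = 3037.3875 kcal/day.
Protein energy = 35% × 3037.3875 = 1063.0856 kcal.
Protein = 1063.0856 ÷ 4 kcal/g = 265.7714 g.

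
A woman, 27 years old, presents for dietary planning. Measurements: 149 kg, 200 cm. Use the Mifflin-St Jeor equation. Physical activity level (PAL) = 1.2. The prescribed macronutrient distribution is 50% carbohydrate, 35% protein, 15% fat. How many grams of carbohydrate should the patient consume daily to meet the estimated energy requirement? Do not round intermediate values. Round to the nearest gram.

Mifflin-St Jeor (female): BMR = 10(149) + 6.25(200) − 5(27) − 161 = 1490 + 1250 − 135 − 161 = 2444 kcal/day.
TEE = 2444 × 1.2 = 2932.8 kcal/day.
Carbohydrate energy = 50% × 2932.8 = 1466.4 kcal.
Carbohydrate = 1466.4 ÷ 4 kcal/g = 366.6 g.

367 g/day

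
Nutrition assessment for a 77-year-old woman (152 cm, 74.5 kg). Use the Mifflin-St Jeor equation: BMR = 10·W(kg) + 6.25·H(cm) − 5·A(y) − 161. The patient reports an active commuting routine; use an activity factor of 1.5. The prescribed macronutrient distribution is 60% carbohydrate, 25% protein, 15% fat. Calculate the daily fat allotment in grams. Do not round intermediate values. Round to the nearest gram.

29 g/day

Mifflin-St Jeor (female): BMR = 10(74.5) + 6.25(152) − 5(77) − 161 = 745 + 950 − 385 − 161 = 1149 kcal/day.
TEE = 1149 × 1.5 = 1723.5 kcal/day.
Fat energy = 15% × 1723.5 = 258.525 kcal.
Fat = 258.525 ÷ 9 kcal/g = 28.725 g.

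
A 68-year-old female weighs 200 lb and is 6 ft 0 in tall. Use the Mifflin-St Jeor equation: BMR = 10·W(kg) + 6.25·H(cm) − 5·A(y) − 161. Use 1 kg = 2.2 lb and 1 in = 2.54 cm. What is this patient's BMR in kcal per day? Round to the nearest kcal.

1551 kcal per day

Convert to metric: weight = 200 ÷ 2.2 = 90.9091 kg; height = (6×12 + 0) × 2.54 = 72 × 2.54 = 182.88 cm.
Mifflin-St Jeor (female): BMR = 10(90.9091) + 6.25(182.88) − 5(68) − 161 = 909.0909 + 1143 − 340 − 161 = 1551.0909 kcal/day.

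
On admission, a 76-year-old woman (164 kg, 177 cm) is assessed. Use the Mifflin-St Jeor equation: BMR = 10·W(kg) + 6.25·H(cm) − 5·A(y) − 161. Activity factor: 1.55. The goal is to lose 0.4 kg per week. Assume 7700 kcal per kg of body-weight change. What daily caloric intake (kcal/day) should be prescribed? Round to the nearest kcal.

Mifflin-St Jeor (female): BMR = 10(164) + 6.25(177) − 5(76) − 161 = 1640 + 1106.25 − 380 − 161 = 2205.25 kcal/day.
TEE = 2205.25 × 1.55 = 3418.1375 kcal/day.
Required daily deficit = 0.4 × 7700 ÷ 7 = 440 kcal/day.
Target intake = 3418.1375 − 440 = 2978.1375 kcal/day.

2978 kcal/day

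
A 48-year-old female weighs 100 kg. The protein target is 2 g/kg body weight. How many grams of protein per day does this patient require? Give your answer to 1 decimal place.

Protein = 2 g/kg × 100 kg = 200 g/day.

200.0 g/day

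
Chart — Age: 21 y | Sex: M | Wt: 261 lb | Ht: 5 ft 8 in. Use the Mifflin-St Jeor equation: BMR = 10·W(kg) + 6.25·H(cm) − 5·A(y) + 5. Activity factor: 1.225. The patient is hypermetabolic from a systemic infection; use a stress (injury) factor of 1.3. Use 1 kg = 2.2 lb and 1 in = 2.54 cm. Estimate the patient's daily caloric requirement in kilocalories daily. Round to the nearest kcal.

3449 kilocalories daily

Convert to metric: weight = 261 ÷ 2.2 = 118.6364 kg; height = (5×12 + 8) × 2.54 = 68 × 2.54 = 172.72 cm.
Mifflin-St Jeor (male): BMR = 10(118.6364) + 6.25(172.72) − 5(21) + 5 = 1186.3636 + 1079.5 − 105 + 5 = 2165.8636 kcal/day.
TEE = BMR × activity factor = 2165.8636 × 1.225 = 2653.183 kcal/day.
Apply stress factor: 2653.183 × 1.3 = 3449.1378 kcal/day.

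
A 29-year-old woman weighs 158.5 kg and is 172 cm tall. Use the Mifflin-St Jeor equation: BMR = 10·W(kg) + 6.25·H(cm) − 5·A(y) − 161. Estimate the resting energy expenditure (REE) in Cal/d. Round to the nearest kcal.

2354 Cal/d

Mifflin-St Jeor (female): BMR = 10(158.5) + 6.25(172) − 5(29) − 161 = 1585 + 1075 − 145 − 161 = 2354 kcal/day.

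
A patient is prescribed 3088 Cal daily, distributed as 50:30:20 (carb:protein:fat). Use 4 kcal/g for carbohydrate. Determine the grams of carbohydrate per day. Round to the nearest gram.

Carbohydrate energy = 50% × 3088 = 1544 kcal.
At 4 kcal/g: 1544 ÷ 4 = 386 g.

386 g/day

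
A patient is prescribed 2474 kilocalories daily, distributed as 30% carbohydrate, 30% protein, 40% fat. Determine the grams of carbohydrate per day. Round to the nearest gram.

186 g/day

Carbohydrate energy = 30% × 2474 = 742.2 kcal.
At 4 kcal/g: 742.2 ÷ 4 = 185.55 g.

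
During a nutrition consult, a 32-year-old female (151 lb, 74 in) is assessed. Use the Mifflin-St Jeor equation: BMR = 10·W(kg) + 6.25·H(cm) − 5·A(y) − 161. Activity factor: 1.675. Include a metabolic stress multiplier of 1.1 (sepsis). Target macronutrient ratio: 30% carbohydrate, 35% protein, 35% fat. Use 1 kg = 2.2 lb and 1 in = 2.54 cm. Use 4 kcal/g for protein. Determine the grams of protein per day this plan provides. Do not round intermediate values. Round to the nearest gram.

248 g/day

Convert to metric: weight = 151 ÷ 2.2 = 68.6364 kg; height = 74 × 2.54 = 187.96 cm.
Mifflin-St Jeor (female): BMR = 10(68.6364) + 6.25(187.96) − 5(32) − 161 = 686.3636 + 1174.75 − 160 − 161 = 1540.1136 kcal/day.
TEE = 1540.1136 × 1.675 = 2579.6903 kcal/day.
With stress factor 1.1: 2579.6903 × 1.1 = 2837.6594 kcal/day.
Protein energy = 35% × 2837.6594 = 993.1808 kcal.
Protein = 993.1808 ÷ 4 kcal/g = 248.2952 g.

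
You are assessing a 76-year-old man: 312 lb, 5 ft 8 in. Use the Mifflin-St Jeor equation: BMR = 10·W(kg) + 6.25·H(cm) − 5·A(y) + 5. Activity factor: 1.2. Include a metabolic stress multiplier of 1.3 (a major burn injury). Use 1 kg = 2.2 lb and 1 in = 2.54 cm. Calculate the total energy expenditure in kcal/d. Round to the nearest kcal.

3311 kcal/d

Convert to metric: weight = 312 ÷ 2.2 = 141.8182 kg; height = (5×12 + 8) × 2.54 = 68 × 2.54 = 172.72 cm.
Mifflin-St Jeor (male): BMR = 10(141.8182) + 6.25(172.72) − 5(76) + 5 = 1418.1818 + 1079.5 − 380 + 5 = 2122.6818 kcal/day.
TEE = BMR × activity factor = 2122.6818 × 1.2 = 2547.2182 kcal/day.
Apply stress factor: 2547.2182 × 1.3 = 3311.3836 kcal/day.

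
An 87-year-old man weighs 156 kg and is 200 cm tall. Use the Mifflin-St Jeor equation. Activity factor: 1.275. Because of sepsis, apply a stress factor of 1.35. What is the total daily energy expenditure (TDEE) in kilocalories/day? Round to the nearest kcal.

4097 kilocalories/day

Mifflin-St Jeor (male): BMR = 10(156) + 6.25(200) − 5(87) + 5 = 1560 + 1250 − 435 + 5 = 2380 kcal/day.
TEE = BMR × activity factor = 2380 × 1.275 = 3034.5 kcal/day.
Apply stress factor: 3034.5 × 1.35 = 4096.575 kcal/day.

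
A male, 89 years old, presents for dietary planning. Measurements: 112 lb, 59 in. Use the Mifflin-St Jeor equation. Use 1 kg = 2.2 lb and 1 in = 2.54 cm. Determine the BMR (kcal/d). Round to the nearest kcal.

1006 kcal/d

Convert to metric: weight = 112 ÷ 2.2 = 50.9091 kg; height = 59 × 2.54 = 149.86 cm.
Mifflin-St Jeor (male): BMR = 10(50.9091) + 6.25(149.86) − 5(89) + 5 = 509.0909 + 936.625 − 445 + 5 = 1005.7159 kcal/day.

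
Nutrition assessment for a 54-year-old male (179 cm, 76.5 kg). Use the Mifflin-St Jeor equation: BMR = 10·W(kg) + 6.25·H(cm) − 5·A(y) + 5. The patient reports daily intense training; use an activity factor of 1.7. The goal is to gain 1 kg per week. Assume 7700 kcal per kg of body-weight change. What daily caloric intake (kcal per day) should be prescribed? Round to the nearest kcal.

Mifflin-St Jeor (male): BMR = 10(76.5) + 6.25(179) − 5(54) + 5 = 765 + 1118.75 − 270 + 5 = 1618.75 kcal/day.
TEE = 1618.75 × 1.7 = 2751.875 kcal/day.
Required daily surplus = 1 × 7700 ÷ 7 = 1100 kcal/day.
Target intake = 2751.875 + 1100 = 3851.875 kcal/day.

3852 kcal per day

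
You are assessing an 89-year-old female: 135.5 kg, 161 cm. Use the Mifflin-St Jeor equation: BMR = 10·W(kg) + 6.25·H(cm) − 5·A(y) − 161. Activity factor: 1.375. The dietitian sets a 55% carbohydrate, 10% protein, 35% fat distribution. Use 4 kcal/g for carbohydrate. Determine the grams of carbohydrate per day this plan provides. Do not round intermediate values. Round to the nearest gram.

332 g/day

Mifflin-St Jeor (female): BMR = 10(135.5) + 6.25(161) − 5(89) − 161 = 1355 + 1006.25 − 445 − 161 = 1755.25 kcal/day.
TEE = 1755.25 × 1.375 = 2413.4688 kcal/day.
Carbohydrate energy = 55% × 2413.4688 = 1327.4078 kcal.
Carbohydrate = 1327.4078 ÷ 4 kcal/g = 331.852 g.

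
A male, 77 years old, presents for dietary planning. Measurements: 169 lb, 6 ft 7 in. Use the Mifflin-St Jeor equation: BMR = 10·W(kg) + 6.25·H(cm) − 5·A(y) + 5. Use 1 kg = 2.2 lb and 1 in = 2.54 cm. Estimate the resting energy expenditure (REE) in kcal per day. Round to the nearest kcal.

Convert to metric: weight = 169 ÷ 2.2 = 76.8182 kg; height = (6×12 + 7) × 2.54 = 79 × 2.54 = 200.66 cm.
Mifflin-St Jeor (male): BMR = 10(76.8182) + 6.25(200.66) − 5(77) + 5 = 768.1818 + 1254.125 − 385 + 5 = 1642.3068 kcal/day.

1642 kcal per day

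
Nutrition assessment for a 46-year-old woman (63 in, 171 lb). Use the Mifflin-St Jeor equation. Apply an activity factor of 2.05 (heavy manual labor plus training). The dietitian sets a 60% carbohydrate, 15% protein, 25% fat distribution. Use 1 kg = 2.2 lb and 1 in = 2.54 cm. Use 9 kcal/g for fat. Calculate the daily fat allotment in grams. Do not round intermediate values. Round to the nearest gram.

Convert to metric: weight = 171 ÷ 2.2 = 77.7273 kg; height = 63 × 2.54 = 160.02 cm.
Mifflin-St Jeor (female): BMR = 10(77.7273) + 6.25(160.02) − 5(46) − 161 = 777.2727 + 1000.125 − 230 − 161 = 1386.3977 kcal/day.
TEE = 1386.3977 × 2.05 = 2842.1153 kcal/day.
Fat energy = 25% × 2842.1153 = 710.5288 kcal.
Fat = 710.5288 ÷ 9 kcal/g = 78.9476 g.

79 g/day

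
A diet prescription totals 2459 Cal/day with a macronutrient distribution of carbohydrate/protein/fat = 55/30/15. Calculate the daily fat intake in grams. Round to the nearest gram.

41 g/day

Fat energy = 15% × 2459 = 368.85 kcal.
At 9 kcal/g: 368.85 ÷ 9 = 40.9833 g.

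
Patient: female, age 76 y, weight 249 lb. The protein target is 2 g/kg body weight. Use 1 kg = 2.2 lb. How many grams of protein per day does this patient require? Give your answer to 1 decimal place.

Weight in kg = 249 ÷ 2.2 = 113.1818 kg.
Protein = 2 g/kg × 113.1818 kg = 226.3636 g/day.

226.4 g/day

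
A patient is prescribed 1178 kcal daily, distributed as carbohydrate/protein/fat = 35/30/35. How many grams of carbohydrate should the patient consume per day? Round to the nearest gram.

103 g/day

Carbohydrate energy = 35% × 1178 = 412.3 kcal.
At 4 kcal/g: 412.3 ÷ 4 = 103.075 g.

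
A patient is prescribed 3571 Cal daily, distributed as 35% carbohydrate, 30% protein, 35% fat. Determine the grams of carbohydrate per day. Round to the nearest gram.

Carbohydrate energy = 35% × 3571 = 1249.85 kcal.
At 4 kcal/g: 1249.85 ÷ 4 = 312.4625 g.

312 g/day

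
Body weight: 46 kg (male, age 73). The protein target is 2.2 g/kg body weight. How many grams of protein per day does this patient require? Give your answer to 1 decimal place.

101.2 g/day

Protein = 2.2 g/kg × 46 kg = 101.2 g/day.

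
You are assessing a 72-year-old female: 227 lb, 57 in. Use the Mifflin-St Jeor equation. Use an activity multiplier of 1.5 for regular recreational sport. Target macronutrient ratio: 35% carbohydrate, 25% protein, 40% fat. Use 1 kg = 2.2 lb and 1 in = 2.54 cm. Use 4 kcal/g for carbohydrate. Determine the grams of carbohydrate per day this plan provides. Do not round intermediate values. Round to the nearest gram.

Convert to metric: weight = 227 ÷ 2.2 = 103.1818 kg; height = 57 × 2.54 = 144.78 cm.
Mifflin-St Jeor (female): BMR = 10(103.1818) + 6.25(144.78) − 5(72) − 161 = 1031.8182 + 904.875 − 360 − 161 = 1415.6932 kcal/day.
TEE = 1415.6932 × 1.5 = 2123.5398 kcal/day.
Carbohydrate energy = 35% × 2123.5398 = 743.2389 kcal.
Carbohydrate = 743.2389 ÷ 4 kcal/g = 185.8097 g.

186 g/day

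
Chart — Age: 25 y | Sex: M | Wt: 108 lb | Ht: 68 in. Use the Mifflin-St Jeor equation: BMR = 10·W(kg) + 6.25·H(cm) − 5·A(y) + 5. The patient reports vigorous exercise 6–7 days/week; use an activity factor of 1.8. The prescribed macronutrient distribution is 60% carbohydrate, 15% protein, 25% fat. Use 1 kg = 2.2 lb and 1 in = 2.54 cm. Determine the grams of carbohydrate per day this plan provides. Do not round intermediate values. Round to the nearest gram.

Convert to metric: weight = 108 ÷ 2.2 = 49.0909 kg; height = 68 × 2.54 = 172.72 cm.
Mifflin-St Jeor (male): BMR = 10(49.0909) + 6.25(172.72) − 5(25) + 5 = 490.9091 + 1079.5 − 125 + 5 = 1450.4091 kcal/day.
TEE = 1450.4091 × 1.8 = 2610.7364 kcal/day.
Carbohydrate energy = 60% × 2610.7364 = 1566.4418 kcal.
Carbohydrate = 1566.4418 ÷ 4 kcal/g = 391.6105 g.

392 g/day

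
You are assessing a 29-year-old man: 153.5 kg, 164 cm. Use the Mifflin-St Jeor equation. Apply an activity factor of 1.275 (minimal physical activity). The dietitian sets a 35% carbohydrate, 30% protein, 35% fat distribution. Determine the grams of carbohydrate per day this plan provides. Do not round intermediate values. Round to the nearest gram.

270 g/day

Mifflin-St Jeor (male): BMR = 10(153.5) + 6.25(164) − 5(29) + 5 = 1535 + 1025 − 145 + 5 = 2420 kcal/day.
TEE = 2420 × 1.275 = 3085.5 kcal/day.
Carbohydrate energy = 35% × 3085.5 = 1079.925 kcal.
Carbohydrate = 1079.925 ÷ 4 kcal/g = 269.9813 g.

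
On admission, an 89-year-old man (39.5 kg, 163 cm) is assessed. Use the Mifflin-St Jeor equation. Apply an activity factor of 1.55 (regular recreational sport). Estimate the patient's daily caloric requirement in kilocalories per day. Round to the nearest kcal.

1509 kilocalories per day

Mifflin-St Jeor (male): BMR = 10(39.5) + 6.25(163) − 5(89) + 5 = 395 + 1018.75 − 445 + 5 = 973.75 kcal/day.
TEE = BMR × activity factor = 973.75 × 1.55 = 1509.3125 kcal/day.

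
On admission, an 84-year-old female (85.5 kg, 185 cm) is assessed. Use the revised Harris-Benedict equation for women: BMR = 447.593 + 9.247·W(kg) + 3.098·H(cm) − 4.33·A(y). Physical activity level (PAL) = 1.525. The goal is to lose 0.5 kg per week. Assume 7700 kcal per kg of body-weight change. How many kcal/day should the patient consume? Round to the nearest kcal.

Harris-Benedict: BMR = 447.593 + 9.247(85.5) + 3.098(185) − 4.33(84) = 1447.6215 kcal/day.
TEE = 1447.6215 × 1.525 = 2207.6228 kcal/day.
Required daily deficit = 0.5 × 7700 ÷ 7 = 550 kcal/day.
Target intake = 2207.6228 − 550 = 1657.6228 kcal/day.

1658 kcal/day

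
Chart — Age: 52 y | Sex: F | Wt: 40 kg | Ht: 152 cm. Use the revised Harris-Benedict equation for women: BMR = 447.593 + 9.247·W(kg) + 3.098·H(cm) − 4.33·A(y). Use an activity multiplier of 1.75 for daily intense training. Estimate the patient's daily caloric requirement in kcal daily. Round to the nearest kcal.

1861 kcal daily

Harris-Benedict: BMR = 447.593 + 9.247(40) + 3.098(152) − 4.33(52) = 1063.209 kcal/day.
TEE = BMR × activity factor = 1063.209 × 1.75 = 1860.6158 kcal/day.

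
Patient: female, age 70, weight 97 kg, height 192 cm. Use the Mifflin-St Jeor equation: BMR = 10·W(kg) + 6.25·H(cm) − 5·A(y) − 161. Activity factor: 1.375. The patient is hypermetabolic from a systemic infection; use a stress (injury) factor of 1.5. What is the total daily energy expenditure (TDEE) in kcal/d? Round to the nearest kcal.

Mifflin-St Jeor (female): BMR = 10(97) + 6.25(192) − 5(70) − 161 = 970 + 1200 − 350 − 161 = 1659 kcal/day.
TEE = BMR × activity factor = 1659 × 1.375 = 2281.125 kcal/day.
Apply stress factor: 2281.125 × 1.5 = 3421.6875 kcal/day.

3422 kcal/d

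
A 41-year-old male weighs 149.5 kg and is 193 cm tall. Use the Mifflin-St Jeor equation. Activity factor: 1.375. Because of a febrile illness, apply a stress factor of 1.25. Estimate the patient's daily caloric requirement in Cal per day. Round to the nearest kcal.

4299 Cal per day

Mifflin-St Jeor (male): BMR = 10(149.5) + 6.25(193) − 5(41) + 5 = 1495 + 1206.25 − 205 + 5 = 2501.25 kcal/day.
TEE = BMR × activity factor = 2501.25 × 1.375 = 3439.2188 kcal/day.
Apply stress factor: 3439.2188 × 1.25 = 4299.0234 kcal/day.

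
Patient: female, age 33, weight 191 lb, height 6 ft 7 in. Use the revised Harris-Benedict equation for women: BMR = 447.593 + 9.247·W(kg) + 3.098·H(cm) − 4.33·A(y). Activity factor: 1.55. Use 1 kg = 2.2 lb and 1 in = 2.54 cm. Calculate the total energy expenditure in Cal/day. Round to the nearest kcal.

Convert to metric: weight = 191 ÷ 2.2 = 86.8182 kg; height = (6×12 + 7) × 2.54 = 79 × 2.54 = 200.66 cm.
Harris-Benedict: BMR = 447.593 + 9.247(86.8182) + 3.098(200.66) − 4.33(33) = 1729.1554 kcal/day.
TEE = BMR × activity factor = 1729.1554 × 1.55 = 2680.1909 kcal/day.

2680 Cal/day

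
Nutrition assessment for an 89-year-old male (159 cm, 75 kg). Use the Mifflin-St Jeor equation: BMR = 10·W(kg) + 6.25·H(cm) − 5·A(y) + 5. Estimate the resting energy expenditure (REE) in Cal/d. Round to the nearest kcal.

Mifflin-St Jeor (male): BMR = 10(75) + 6.25(159) − 5(89) + 5 = 750 + 993.75 − 445 + 5 = 1303.75 kcal/day.

1304 Cal/d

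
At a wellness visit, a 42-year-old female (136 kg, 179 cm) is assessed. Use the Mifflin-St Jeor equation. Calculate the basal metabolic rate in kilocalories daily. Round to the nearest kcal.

Mifflin-St Jeor (female): BMR = 10(136) + 6.25(179) − 5(42) − 161 = 1360 + 1118.75 − 210 − 161 = 2107.75 kcal/day.

2108 kilocalories daily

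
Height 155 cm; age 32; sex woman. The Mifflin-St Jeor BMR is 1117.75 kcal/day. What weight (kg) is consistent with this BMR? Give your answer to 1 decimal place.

1117.75 = 10·W + 6.25(155) − 5(32) − 161
10·W = 1117.75 − 647.75 = 470, so W = 47 kg.

47.0 kg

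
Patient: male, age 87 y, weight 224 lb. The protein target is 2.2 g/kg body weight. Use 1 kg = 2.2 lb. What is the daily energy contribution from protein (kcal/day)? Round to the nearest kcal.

Weight in kg = 224 ÷ 2.2 = 101.8182 kg.
Protein = 2.2 g/kg × 101.8182 kg = 224 g/day.
Protein energy = 224 g × 4 kcal/g = 896 kcal/day.

896 kcal/day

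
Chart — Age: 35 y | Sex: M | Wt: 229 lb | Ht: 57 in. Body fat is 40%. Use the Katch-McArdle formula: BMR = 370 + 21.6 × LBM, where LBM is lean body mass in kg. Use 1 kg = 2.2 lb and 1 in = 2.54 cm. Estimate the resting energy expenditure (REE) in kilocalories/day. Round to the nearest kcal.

Convert to metric: weight = 229 ÷ 2.2 = 104.0909 kg; height = 57 × 2.54 = 144.78 cm.
LBM = 104.0909 × (1 − 0.4) = 62.4545 kg. Katch-McArdle: BMR = 370 + 21.6 × 62.4545 = 1719.0182 kcal/day.

1719 kilocalories/day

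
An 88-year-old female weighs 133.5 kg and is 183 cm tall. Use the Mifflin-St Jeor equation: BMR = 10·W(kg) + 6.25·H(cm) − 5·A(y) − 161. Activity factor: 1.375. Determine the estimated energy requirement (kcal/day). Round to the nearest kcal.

Mifflin-St Jeor (female): BMR = 10(133.5) + 6.25(183) − 5(88) − 161 = 1335 + 1143.75 − 440 − 161 = 1877.75 kcal/day.
TEE = BMR × activity factor = 1877.75 × 1.375 = 2581.9063 kcal/day.

2582 kcal/day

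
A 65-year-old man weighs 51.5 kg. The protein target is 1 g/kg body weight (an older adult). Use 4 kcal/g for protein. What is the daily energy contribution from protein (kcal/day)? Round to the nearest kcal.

Protein = 1 g/kg × 51.5 kg = 51.5 g/day.
Protein energy = 51.5 g × 4 kcal/g = 206 kcal/day.

206 kcal/day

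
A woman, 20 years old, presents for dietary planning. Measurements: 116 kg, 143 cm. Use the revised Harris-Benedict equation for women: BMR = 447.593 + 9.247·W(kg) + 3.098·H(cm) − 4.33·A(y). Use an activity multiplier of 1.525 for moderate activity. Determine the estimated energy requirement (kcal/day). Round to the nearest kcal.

2862 kcal/day

Harris-Benedict: BMR = 447.593 + 9.247(116) + 3.098(143) − 4.33(20) = 1876.659 kcal/day.
TEE = BMR × activity factor = 1876.659 × 1.525 = 2861.905 kcal/day.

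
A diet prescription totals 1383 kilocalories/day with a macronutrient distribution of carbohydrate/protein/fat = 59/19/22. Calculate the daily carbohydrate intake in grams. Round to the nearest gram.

Carbohydrate energy = 59% × 1383 = 815.97 kcal.
At 4 kcal/g: 815.97 ÷ 4 = 203.9925 g.

204 g/day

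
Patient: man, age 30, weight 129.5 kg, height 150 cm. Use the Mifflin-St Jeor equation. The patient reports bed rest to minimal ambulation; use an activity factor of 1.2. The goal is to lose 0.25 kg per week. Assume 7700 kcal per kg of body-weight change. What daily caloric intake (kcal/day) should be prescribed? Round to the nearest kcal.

2230 kcal/day

Mifflin-St Jeor (male): BMR = 10(129.5) + 6.25(150) − 5(30) + 5 = 1295 + 937.5 − 150 + 5 = 2087.5 kcal/day.
TEE = 2087.5 × 1.2 = 2505 kcal/day.
Required daily deficit = 0.25 × 7700 ÷ 7 = 275 kcal/day.
Target intake = 2505 − 275 = 2230 kcal/day.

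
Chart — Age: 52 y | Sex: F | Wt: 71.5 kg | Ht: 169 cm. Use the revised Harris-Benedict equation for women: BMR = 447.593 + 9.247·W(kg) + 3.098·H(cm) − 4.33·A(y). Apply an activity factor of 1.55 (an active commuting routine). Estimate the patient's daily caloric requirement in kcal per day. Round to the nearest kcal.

2181 kcal per day

Harris-Benedict: BMR = 447.593 + 9.247(71.5) + 3.098(169) − 4.33(52) = 1407.1555 kcal/day.
TEE = BMR × activity factor = 1407.1555 × 1.55 = 2181.091 kcal/day.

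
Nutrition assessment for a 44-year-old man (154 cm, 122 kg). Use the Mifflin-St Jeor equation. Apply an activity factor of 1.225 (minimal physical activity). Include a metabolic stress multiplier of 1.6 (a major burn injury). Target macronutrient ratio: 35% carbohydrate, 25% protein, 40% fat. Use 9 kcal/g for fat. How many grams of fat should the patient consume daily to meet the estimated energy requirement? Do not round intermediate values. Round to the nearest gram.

171 g/day

Mifflin-St Jeor (male): BMR = 10(122) + 6.25(154) − 5(44) + 5 = 1220 + 962.5 − 220 + 5 = 1967.5 kcal/day.
TEE = 1967.5 × 1.225 = 2410.1875 kcal/day.
With stress factor 1.6: 2410.1875 × 1.6 = 3856.3 kcal/day.
Fat energy = 40% × 3856.3 = 1542.52 kcal.
Fat = 1542.52 ÷ 9 kcal/g = 171.3911 g.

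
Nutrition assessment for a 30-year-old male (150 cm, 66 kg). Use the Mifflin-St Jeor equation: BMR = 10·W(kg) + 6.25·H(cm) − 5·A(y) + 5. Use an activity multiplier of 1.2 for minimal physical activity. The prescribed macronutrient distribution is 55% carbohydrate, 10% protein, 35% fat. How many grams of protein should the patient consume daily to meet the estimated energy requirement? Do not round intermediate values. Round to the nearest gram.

Mifflin-St Jeor (male): BMR = 10(66) + 6.25(150) − 5(30) + 5 = 660 + 937.5 − 150 + 5 = 1452.5 kcal/day.
TEE = 1452.5 × 1.2 = 1743 kcal/day.
Protein energy = 10% × 1743 = 174.3 kcal.
Protein = 174.3 ÷ 4 kcal/g = 43.575 g.

44 g/day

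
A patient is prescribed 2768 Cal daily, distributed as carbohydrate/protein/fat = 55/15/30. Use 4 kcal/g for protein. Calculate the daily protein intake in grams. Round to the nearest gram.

104 g/day

Protein energy = 15% × 2768 = 415.2 kcal.
At 4 kcal/g: 415.2 ÷ 4 = 103.8 g.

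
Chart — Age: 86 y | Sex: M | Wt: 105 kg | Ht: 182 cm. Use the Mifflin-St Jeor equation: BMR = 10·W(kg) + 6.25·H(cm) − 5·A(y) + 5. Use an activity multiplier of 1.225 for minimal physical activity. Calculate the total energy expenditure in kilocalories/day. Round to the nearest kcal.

Mifflin-St Jeor (male): BMR = 10(105) + 6.25(182) − 5(86) + 5 = 1050 + 1137.5 − 430 + 5 = 1762.5 kcal/day.
TEE = BMR × activity factor = 1762.5 × 1.225 = 2159.0625 kcal/day.

2159 kilocalories/day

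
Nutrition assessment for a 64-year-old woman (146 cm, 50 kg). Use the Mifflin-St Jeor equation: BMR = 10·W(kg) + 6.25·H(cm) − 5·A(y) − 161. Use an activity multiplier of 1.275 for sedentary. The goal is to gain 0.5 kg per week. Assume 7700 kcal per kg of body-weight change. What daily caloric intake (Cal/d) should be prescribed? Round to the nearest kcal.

Mifflin-St Jeor (female): BMR = 10(50) + 6.25(146) − 5(64) − 161 = 500 + 912.5 − 320 − 161 = 931.5 kcal/day.
TEE = 931.5 × 1.275 = 1187.6625 kcal/day.
Required daily surplus = 0.5 × 7700 ÷ 7 = 550 kcal/day.
Target intake = 1187.6625 + 550 = 1737.6625 kcal/day.

1738 Cal/d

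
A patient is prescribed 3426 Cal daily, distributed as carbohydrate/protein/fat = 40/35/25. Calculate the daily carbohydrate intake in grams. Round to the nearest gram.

343 g/day

Carbohydrate energy = 40% × 3426 = 1370.4 kcal.
At 4 kcal/g: 1370.4 ÷ 4 = 342.6 g.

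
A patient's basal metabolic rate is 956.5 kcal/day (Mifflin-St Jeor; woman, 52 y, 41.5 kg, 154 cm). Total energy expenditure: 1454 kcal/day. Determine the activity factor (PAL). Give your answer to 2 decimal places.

Activity factor = TEE ÷ BMR = 1454 ÷ 956.5 = 1.52.

1.52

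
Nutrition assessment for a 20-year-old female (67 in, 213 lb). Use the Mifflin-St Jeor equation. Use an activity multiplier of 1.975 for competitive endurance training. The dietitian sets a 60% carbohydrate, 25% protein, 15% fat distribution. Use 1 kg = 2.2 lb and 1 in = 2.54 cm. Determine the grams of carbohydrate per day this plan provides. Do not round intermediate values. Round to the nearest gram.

Convert to metric: weight = 213 ÷ 2.2 = 96.8182 kg; height = 67 × 2.54 = 170.18 cm.
Mifflin-St Jeor (female): BMR = 10(96.8182) + 6.25(170.18) − 5(20) − 161 = 968.1818 + 1063.625 − 100 − 161 = 1770.8068 kcal/day.
TEE = 1770.8068 × 1.975 = 3497.3435 kcal/day.
Carbohydrate energy = 60% × 3497.3435 = 2098.4061 kcal.
Carbohydrate = 2098.4061 ÷ 4 kcal/g = 524.6015 g.

525 g/day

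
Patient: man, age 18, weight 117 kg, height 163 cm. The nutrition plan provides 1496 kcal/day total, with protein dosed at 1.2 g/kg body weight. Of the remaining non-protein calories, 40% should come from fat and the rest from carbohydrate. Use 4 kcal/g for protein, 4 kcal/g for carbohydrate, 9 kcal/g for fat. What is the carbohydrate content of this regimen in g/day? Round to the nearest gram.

Protein = 1.2 × 117 = 140.4 g → 140.4 × 4 = 561.6 kcal.
Non-protein calories = 1496 − 561.6 = 934.4 kcal.
Fat: 40% × 934.4 = 373.76 kcal; carbohydrate: 560.64 kcal.
Carbohydrate: 560.64 kcal ÷ 4 kcal/g = 140.16 g.

140 g/day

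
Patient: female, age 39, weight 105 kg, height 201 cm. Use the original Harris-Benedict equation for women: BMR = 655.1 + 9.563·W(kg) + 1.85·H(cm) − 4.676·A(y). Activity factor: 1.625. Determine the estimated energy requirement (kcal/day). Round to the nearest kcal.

3004 kcal/day

Harris-Benedict: BMR = 655.1 + 9.563(105) + 1.85(201) − 4.676(39) = 1848.701 kcal/day.
TEE = BMR × activity factor = 1848.701 × 1.625 = 3004.1391 kcal/day.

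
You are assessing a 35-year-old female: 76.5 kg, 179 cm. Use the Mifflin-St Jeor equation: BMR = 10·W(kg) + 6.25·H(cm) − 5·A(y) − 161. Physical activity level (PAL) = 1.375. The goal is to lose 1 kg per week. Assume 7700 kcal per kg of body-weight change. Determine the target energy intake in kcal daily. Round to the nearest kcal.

Mifflin-St Jeor (female): BMR = 10(76.5) + 6.25(179) − 5(35) − 161 = 765 + 1118.75 − 175 − 161 = 1547.75 kcal/day.
TEE = 1547.75 × 1.375 = 2128.1563 kcal/day.
Required daily deficit = 1 × 7700 ÷ 7 = 1100 kcal/day.
Target intake = 2128.1563 − 1100 = 1028.1563 kcal/day.

1028 kcal daily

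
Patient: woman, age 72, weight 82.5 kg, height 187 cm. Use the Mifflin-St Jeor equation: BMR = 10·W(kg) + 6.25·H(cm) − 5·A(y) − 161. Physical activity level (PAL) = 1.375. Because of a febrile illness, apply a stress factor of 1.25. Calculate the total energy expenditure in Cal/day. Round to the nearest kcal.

2531 Cal/day

Mifflin-St Jeor (female): BMR = 10(82.5) + 6.25(187) − 5(72) − 161 = 825 + 1168.75 − 360 − 161 = 1472.75 kcal/day.
TEE = BMR × activity factor = 1472.75 × 1.375 = 2025.0313 kcal/day.
Apply stress factor: 2025.0313 × 1.25 = 2531.2891 kcal/day.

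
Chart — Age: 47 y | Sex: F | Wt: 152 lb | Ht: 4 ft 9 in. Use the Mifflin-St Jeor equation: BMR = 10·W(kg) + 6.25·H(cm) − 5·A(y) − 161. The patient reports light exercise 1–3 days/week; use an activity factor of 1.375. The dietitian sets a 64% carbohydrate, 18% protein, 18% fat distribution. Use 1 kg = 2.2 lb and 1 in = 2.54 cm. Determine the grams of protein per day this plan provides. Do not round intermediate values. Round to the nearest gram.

Convert to metric: weight = 152 ÷ 2.2 = 69.0909 kg; height = (4×12 + 9) × 2.54 = 57 × 2.54 = 144.78 cm.
Mifflin-St Jeor (female): BMR = 10(69.0909) + 6.25(144.78) − 5(47) − 161 = 690.9091 + 904.875 − 235 − 161 = 1199.7841 kcal/day.
TEE = 1199.7841 × 1.375 = 1649.7031 kcal/day.
Protein energy = 18% × 1649.7031 = 296.9466 kcal.
Protein = 296.9466 ÷ 4 kcal/g = 74.2366 g.

74 g/day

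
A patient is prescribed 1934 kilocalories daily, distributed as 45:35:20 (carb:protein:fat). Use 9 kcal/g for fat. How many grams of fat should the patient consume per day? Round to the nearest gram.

43 g/day

Fat energy = 20% × 1934 = 386.8 kcal.
At 9 kcal/g: 386.8 ÷ 9 = 42.9778 g.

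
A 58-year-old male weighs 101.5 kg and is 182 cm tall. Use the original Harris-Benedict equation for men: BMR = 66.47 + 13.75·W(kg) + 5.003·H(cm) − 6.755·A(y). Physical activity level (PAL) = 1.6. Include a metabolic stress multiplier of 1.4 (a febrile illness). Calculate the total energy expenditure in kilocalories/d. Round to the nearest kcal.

4437 kilocalories/d

Harris-Benedict: BMR = 66.47 + 13.75(101.5) + 5.003(182) − 6.755(58) = 1980.851 kcal/day.
TEE = BMR × activity factor = 1980.851 × 1.6 = 3169.3616 kcal/day.
Apply stress factor: 3169.3616 × 1.4 = 4437.1062 kcal/day.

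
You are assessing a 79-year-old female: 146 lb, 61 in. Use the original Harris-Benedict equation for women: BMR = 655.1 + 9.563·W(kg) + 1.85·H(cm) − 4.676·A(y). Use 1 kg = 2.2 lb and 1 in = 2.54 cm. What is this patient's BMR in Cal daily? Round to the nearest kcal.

1207 Cal daily

Convert to metric: weight = 146 ÷ 2.2 = 66.3636 kg; height = 61 × 2.54 = 154.94 cm.
Harris-Benedict: BMR = 655.1 + 9.563(66.3636) + 1.85(154.94) − 4.676(79) = 1206.9705 kcal/day.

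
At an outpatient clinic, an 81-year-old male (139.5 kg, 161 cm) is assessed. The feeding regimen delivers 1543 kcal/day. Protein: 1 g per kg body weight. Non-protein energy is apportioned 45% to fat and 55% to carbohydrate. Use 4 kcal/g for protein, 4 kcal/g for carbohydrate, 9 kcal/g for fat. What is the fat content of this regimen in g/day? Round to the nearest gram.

Protein = 1 × 139.5 = 139.5 g → 139.5 × 4 = 558 kcal.
Non-protein calories = 1543 − 558 = 985 kcal.
Fat: 45% × 985 = 443.25 kcal; carbohydrate: 541.75 kcal.
Fat: 443.25 kcal ÷ 9 kcal/g = 49.25 g.

49 g/day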